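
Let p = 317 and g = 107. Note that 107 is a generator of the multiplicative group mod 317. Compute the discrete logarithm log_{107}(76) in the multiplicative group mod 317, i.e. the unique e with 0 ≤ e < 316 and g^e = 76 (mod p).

9

Successive powers of 107 modulo 317:
  107^0=1  107^1=107  107^2=37  107^3=155  107^4=101  107^5=29
  107^6=250  107^7=122  107^8=57  107^9=76
So 107^9 ≡ 76 (mod 317), giving e = 9.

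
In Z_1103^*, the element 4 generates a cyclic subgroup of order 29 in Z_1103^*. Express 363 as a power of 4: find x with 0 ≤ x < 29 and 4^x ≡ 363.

24

Successive powers of 4 modulo 1103:
  4^0=1  4^1=4  4^2=16  4^3=64  4^4=256  4^5=1024
  4^6=787  4^7=942  4^8=459  4^9=733  4^10=726  4^11=698
  4^12=586  4^13=138  4^14=552  4^15=2  4^16=8  4^17=32
  4^18=128  4^19=512  4^20=945  4^21=471  4^22=781  4^23=918
  4^24=363
So 4^24 ≡ 363 (mod 1103), giving x = 24.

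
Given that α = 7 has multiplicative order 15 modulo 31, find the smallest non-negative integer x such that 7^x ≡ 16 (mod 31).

Successive powers of 7 modulo 31:
  7^0=1  7^1=7  7^2=18  7^3=2  7^4=14  7^5=5
  7^6=4  7^7=28  7^8=10  7^9=8  7^10=25  7^11=20
  7^12=16
So 7^12 ≡ 16 (mod 31), giving x = 12.

12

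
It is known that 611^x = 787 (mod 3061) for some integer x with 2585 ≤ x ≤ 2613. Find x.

2602

Compute 611^2585 mod 3061 = 2098, then multiply by 611 repeatedly:
  611^2585=2098  611^2586=2380  611^2587=205  611^2588=2815  611^2589=2744
  611^2590=2217  611^2591=1625  611^2592=1111  611^2593=2340  611^2594=253
  611^2595=1533  611^2596=3058  611^2597=1228  611^2598=363  611^2599=1401
  611^2600=1992  611^2601=1895  611^2602=787
Found 787 at exponent 2602.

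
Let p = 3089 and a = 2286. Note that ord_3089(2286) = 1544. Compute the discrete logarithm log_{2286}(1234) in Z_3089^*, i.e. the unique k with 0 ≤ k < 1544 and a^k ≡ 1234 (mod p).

1415

Baby-step giant-step with m = ceil(sqrt(1544)) = 40.
Baby table (2286^j mod 3089 for j=0..39):
  0:1  1:2286  2:2297  3:2731  4:197  5:2437  6:1515  7:521
  8:1741  9:1294  10:1911  11:700  12:98  13:1620  14:2698  15:1984
  16:772  17:973  18:198  19:1634  20:723  21:163  22:1938  23:642
  24:337  25:1221  26:1839  27:2914  28:1520  29:2684  30:870  31:2593
  32:2896  33:529  34:1495  35:1136  36:2136  37:2276  38:1060  39:1384
Giant step factor: 2286^(-40) ≡ 2869 (mod 3089).
Scan 1234·2869^i mod 3089 for i = 0, 1, …:
  i=0: 1234   i=1: 352   i=2: 2874   i=3: 965
  i=4: 841   i=5: 320   i=6: 647   i=7: 2843
  i=8: 1607   i=9: 1695     …   i=34: 2743
  i=35: 1984
Match at i=35, j=15: k = 35·40 + 15 = 1415.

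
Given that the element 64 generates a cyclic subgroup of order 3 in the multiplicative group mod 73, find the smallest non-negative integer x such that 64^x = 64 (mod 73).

1

Successive powers of 64 modulo 73:
  64^0=1  64^1=64
So 64^1 ≡ 64 (mod 73), giving x = 1.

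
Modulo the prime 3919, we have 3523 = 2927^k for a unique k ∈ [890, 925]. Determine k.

Compute 2927^890 mod 3919 = 2112, then multiply by 2927 repeatedly:
  2927^890=2112  2927^891=1561  2927^892=3412  2927^893=1312  2927^894=3523
Found 3523 at exponent 894.

894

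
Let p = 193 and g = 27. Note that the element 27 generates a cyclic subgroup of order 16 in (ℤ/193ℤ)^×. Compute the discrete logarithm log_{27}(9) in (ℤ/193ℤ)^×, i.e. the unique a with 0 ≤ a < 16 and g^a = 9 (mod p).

Successive powers of 27 modulo 193:
  27^0=1  27^1=27  27^2=150  27^3=190  27^4=112  27^5=129
  27^6=9
So 27^6 ≡ 9 (mod 193), giving a = 6.

6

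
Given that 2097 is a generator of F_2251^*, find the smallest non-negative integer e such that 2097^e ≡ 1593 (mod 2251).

1284

Baby-step giant-step with m = ceil(sqrt(2250)) = 48.
Baby table (2097^j mod 2251 for j=0..47):
  0:1  1:2097  2:1206  3:1109  4:290  5:360  6:835  7:1968
  8:813  9:854  10:1293  11:1217  12:1666  13:50  14:1304  15:1774
  16:1426  17:994  18:2243  19:1232  20:1607  21:132  22:2182  23:1622
  24:73  25:13  26:249  27:2172  28:911  29:1519  30:178  31:1851
  32:823  33:1565  34:2098  35:1052  36:64  37:1399  38:650  39:1195
  40:552  41:530  42:1667  43:2147  44:259  45:632  46:1716  47:1354
Giant step factor: 2097^(-48) ≡ 460 (mod 2251).
Scan 1593·460^i mod 2251 for i = 0, 1, …:
  i=0: 1593   i=1: 1205   i=2: 554   i=3: 477
  i=4: 1073   i=5: 611   i=6: 1936   i=7: 1415
  i=8: 361   i=9: 1737     …   i=25: 1155
  i=26: 64
Match at i=26, j=36: e = 26·48 + 36 = 1284.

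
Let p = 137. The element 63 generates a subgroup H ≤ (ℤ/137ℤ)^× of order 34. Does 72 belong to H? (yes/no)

72 ∈ ⟨63⟩ iff 72^34 ≡ 1 (mod 137), since |⟨63⟩| = 34.
72^34 mod 137 = 1.
Since 1 = 1, 72 lies in the subgroup.

yes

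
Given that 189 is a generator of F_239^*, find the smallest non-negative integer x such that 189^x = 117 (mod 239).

19

Baby-step giant-step with m = ceil(sqrt(238)) = 16.
Baby table (189^j mod 239 for j=0..15):
  0:1  1:189  2:110  3:236  4:150  5:148  6:9  7:28
  8:34  9:212  10:155  11:137  12:81  13:13  14:67  15:235
Giant step factor: 189^(-16) ≡ 49 (mod 239).
Scan 117·49^i mod 239 for i = 0, 1, …:
  i=0: 117   i=1: 236
Match at i=1, j=3: x = 1·16 + 3 = 19.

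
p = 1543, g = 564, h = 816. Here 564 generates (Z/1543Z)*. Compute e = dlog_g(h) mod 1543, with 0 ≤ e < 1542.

689

Baby-step giant-step with m = ceil(sqrt(1542)) = 40.
Baby table (564^j mod 1543 for j=0..39):
  0:1  1:564  2:238  3:1534  4:1096  5:944  6:81  7:937
  8:762  9:814  10:825  11:857  12:389  13:290  14:2  15:1128
  16:476  17:1525  18:649  19:345  20:162  21:331  22:1524  23:85
  24:107  25:171  26:778  27:580  28:4  29:713  30:952  31:1507
  32:1298  33:690  34:324  35:662  36:1505  37:170  38:214  39:342
Giant step factor: 564^(-40) ≡ 1187 (mod 1543).
Scan 816·1187^i mod 1543 for i = 0, 1, …:
  i=0: 816   i=1: 1131   i=2: 87   i=3: 1431
  i=4: 1297   i=5: 1168   i=6: 802   i=7: 1486
  i=8: 233   i=9: 374     …   i=16: 1324
  i=17: 814
Match at i=17, j=9: e = 17·40 + 9 = 689.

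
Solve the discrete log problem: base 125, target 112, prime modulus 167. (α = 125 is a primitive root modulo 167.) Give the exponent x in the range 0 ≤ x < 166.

Baby-step giant-step with m = ceil(sqrt(166)) = 13.
Baby table (125^j mod 167 for j=0..12):
  0:1  1:125  2:94  3:60  4:152  5:129  6:93  7:102
  8:58  9:69  10:108  11:140  12:132
Giant step factor: 125^(-13) ≡ 86 (mod 167).
Scan 112·86^i mod 167 for i = 0, 1, …:
  i=0: 112   i=1: 113   i=2: 32   i=3: 80
  i=4: 33   i=5: 166   i=6: 81   i=7: 119
  i=8: 47   i=9: 34   i=10: 85   i=11: 129
Match at i=11, j=5: x = 11·13 + 5 = 148.

148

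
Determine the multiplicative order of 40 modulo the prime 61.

12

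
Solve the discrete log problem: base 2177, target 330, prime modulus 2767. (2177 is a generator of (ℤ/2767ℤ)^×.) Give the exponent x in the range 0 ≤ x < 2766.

Baby-step giant-step with m = ceil(sqrt(2766)) = 53.
Baby table (2177^j mod 2767 for j=0..52):
  0:1  1:2177  2:2225  3:1575  4:462  5:1353  6:1393  7:2696
  8:385  9:2511  10:1622  11:402  12:782  13:709  14:2274  15:335
  16:1574  17:1052  18:1895  19:2585  20:2234  21:1799  22:1118  23:1693
  24:17  25:1038  26:1854  27:1872  28:2320  29:865  30:1545  31:1560
  32:1011  33:1182  34:2671  35:1300  36:2226  37:985  38:2687  39:161
  40:1855  41:1282  42:1778  43:2440  44:2007  45:146  46:2404  47:1111
  48:289  49:1044  50:1081  51:1387  52:702
Giant step factor: 2177^(-53) ≡ 2344 (mod 2767).
Scan 330·2344^i mod 2767 for i = 0, 1, …:
  i=0: 330   i=1: 1527   i=2: 1557   i=3: 2702
  i=4: 2592   i=5: 2083   i=6: 1564   i=7: 2508
  i=8: 1644   i=9: 1872
Match at i=9, j=27: x = 9·53 + 27 = 504.

504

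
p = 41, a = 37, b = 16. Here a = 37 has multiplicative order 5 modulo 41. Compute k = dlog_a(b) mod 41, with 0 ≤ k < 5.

Successive powers of 37 modulo 41:
  37^0=1  37^1=37  37^2=16
So 37^2 ≡ 16 (mod 41), giving k = 2.

2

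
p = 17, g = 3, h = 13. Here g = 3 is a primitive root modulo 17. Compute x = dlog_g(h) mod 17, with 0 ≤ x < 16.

4

Successive powers of 3 modulo 17:
  3^0=1  3^1=3  3^2=9  3^3=10  3^4=13
So 3^4 ≡ 13 (mod 17), giving x = 4.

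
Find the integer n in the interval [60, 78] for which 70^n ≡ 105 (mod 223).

Compute 70^60 mod 223 = 34, then multiply by 70 repeatedly:
  70^60=34  70^61=150  70^62=19  70^63=215  70^64=109
  70^65=48  70^66=15  70^67=158  70^68=133  70^69=167
  70^70=94  70^71=113  70^72=105
Found 105 at exponent 72.

72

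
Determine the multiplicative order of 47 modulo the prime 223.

111

The order of 47 must divide p − 1 = 222 = 2 · 3 · 37.
Divisors: 1, 2, 3, 6, 37, 74, 111, 222.
Check each in increasing order: 47^1 ≡ 47;  47^2 ≡ 202;  47^3 ≡ 128;  47^6 ≡ 105;  47^37 ≡ 183;  47^74 ≡ 39;  47^111 ≡ 1.
Smallest exponent giving 1 is 111.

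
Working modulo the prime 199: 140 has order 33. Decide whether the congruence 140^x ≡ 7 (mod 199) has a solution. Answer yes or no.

no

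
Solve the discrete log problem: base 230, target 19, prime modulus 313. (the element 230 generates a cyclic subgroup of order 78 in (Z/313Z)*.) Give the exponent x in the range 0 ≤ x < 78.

15

Baby-step giant-step with m = ceil(sqrt(78)) = 9.
Baby table (230^j mod 313 for j=0..8):
  0:1  1:230  2:3  3:64  4:9  5:192  6:27  7:263
  8:81
Giant step factor: 230^(-9) ≡ 265 (mod 313).
Scan 19·265^i mod 313 for i = 0, 1, …:
  i=0: 19   i=1: 27
Match at i=1, j=6: x = 1·9 + 6 = 15.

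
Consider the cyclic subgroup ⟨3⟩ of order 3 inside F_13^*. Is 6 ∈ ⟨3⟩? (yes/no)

no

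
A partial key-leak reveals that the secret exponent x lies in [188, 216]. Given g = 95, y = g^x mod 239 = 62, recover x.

Compute 95^188 mod 239 = 60, then multiply by 95 repeatedly:
  95^188=60  95^189=203  95^190=165  95^191=140  95^192=155
  95^193=146  95^194=8  95^195=43  95^196=22  95^197=178
  95^198=180  95^199=131  95^200=17  95^201=181  95^202=226
  95^203=199  95^204=24  95^205=129  95^206=66  95^207=56
  95^208=62
Found 62 at exponent 208.

208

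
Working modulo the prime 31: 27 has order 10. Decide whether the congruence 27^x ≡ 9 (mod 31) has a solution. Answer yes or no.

no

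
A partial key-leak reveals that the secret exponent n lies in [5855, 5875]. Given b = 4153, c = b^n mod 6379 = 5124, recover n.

5859

Compute 4153^5855 mod 6379 = 3802, then multiply by 4153 repeatedly:
  4153^5855=3802  4153^5856=1681  4153^5857=2567  4153^5858=1442  4153^5859=5124
Found 5124 at exponent 5859.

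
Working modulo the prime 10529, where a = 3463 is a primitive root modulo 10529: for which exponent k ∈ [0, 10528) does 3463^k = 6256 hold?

Baby-step giant-step with m = ceil(sqrt(10528)) = 103.
Baby table (3463^j mod 10529 for j=0..102):
  0:1  1:3463  2:10367  3:7560  4:5186  5:7173  6:2188  7:6693
  8:3530  9:221  10:7235  11:6314  12:7178  13:8974  14:5883  15:9743
  16:5093  17:984  18:6725  19:9056  20:5566  21:6988  22:3802  23:5076
  24:5287  25:9479  26:6884  27:1636  28:866  29:8722  30:7114  31:8451
  32:5722  33:10237  34:10117  35:5188  36:3570  37:1864  38:755  39:3373
  40:4038  41:1082  42:9171  43:3709  44:9416  45:9824  46:1313  47:8920
  48:8403  49:7962  50:7484  51:5223  52:8956  53:6723  54:2130  55:5890
  56:2397  57:3959  58:1259  59:911  60:6622  61:10353  62:1194  63:7454
  64:6623  65:3287  66:1032  67:4485  68:1280  69:10460  70:3220  71:649
  72:4810  73:152  74:10455  75:6963  76:1459  77:9126  78:5809  79:6177
  80:6552  81:10110  82:2005  83:4704  84:1589  85:6569  86:5807  87:9780
  88:6876  89:5519  90:2162  91:887  92:7742  93:3712  94:9276  95:9338
  96:2935  97:3420  98:8864  99:3997  100:6505  101:5284  102:9619
Giant step factor: 3463^(-103) ≡ 7016 (mod 10529).
Scan 6256·7016^i mod 10529 for i = 0, 1, …:
  i=0: 6256   i=1: 7224   i=2: 7507   i=3: 3054
  i=4: 349   i=5: 5856   i=6: 1538   i=7: 8912
  i=8: 5390   i=9: 6601     …   i=90: 5038
  i=91: 755
Match at i=91, j=38: k = 91·103 + 38 = 9411.

9411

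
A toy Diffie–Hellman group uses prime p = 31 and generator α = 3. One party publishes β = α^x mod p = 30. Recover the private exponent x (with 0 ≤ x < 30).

15

Successive powers of 3 modulo 31:
  3^0=1  3^1=3  3^2=9  3^3=27  3^4=19  3^5=26
  3^6=16  3^7=17  3^8=20  3^9=29  3^10=25  3^11=13
  3^12=8  3^13=24  3^14=10  3^15=30
So 3^15 ≡ 30 (mod 31), giving x = 15.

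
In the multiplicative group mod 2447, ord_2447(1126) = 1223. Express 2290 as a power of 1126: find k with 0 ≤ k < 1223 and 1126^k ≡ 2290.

349

Baby-step giant-step with m = ceil(sqrt(1223)) = 35.
Baby table (1126^j mod 2447 for j=0..34):
  0:1  1:1126  2:330  3:2083  4:1232  5:2230  6:358  7:1800
  8:684  9:1826  10:596  11:618  12:920  13:839  14:172  15:359
  16:479  17:1014  18:1462  19:1828  20:401  21:1278  22:192  23:856
  24:2185  25:1075  26:1632  27:2382  28:220  29:573  30:1637  31:671
  32:1870  33:1200  34:456
Giant step factor: 1126^(-35) ≡ 1058 (mod 2447).
Scan 2290·1058^i mod 2447 for i = 0, 1, …:
  i=0: 2290   i=1: 290   i=2: 945   i=3: 1434
  i=4: 32   i=5: 2045   i=6: 462   i=7: 1843
  i=8: 2082   i=9: 456
Match at i=9, j=34: k = 9·35 + 34 = 349.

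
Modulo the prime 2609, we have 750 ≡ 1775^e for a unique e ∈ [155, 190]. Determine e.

183

Compute 1775^155 mod 2609 = 238, then multiply by 1775 repeatedly:
  1775^155=238  1775^156=2401  1775^157=1278  1775^158=1229  1775^159=351
  1775^160=2083  1775^161=372  1775^162=223  1775^163=1866  1775^164=1329
  1775^165=439  1775^166=1743  1775^167=2160  1775^168=1379  1775^169=483
  1775^170=1573  1775^171=445  1775^172=1957  1775^173=1096  1775^174=1695
  1775^175=448  1775^176=2064  1775^177=564  1775^178=1853  1775^179=1735
  1775^180=1005  1775^181=1928  1775^182=1801  1775^183=750
Found 750 at exponent 183.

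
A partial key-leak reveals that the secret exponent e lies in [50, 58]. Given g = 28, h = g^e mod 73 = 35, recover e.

Compute 28^50 mod 73 = 25, then multiply by 28 repeatedly:
  28^50=25  28^51=43  28^52=36  28^53=59  28^54=46
  28^55=47  28^56=2  28^57=56  28^58=35
Found 35 at exponent 58.

58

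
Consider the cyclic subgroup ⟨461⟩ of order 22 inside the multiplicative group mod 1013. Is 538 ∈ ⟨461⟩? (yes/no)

yes

⟨461⟩ has order 22; its elements mod 1013 are {1, 114, 122, 167, 173, 209, 274, 311, 461, 475, 486, 527, 538, 552, 702, 739, 804, 840, 846, 891, 899, 1012}.
538 is in this set.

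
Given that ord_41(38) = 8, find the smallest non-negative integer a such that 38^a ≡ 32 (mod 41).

Successive powers of 38 modulo 41:
  38^0=1  38^1=38  38^2=9  38^3=14  38^4=40  38^5=3
  38^6=32
So 38^6 ≡ 32 (mod 41), giving a = 6.

6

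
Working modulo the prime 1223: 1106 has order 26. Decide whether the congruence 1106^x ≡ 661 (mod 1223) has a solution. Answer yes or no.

yes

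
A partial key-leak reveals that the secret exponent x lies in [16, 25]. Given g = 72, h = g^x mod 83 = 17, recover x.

16

Compute 72^16 mod 83 = 17, then multiply by 72 repeatedly:
  72^16=17
Found 17 at exponent 16.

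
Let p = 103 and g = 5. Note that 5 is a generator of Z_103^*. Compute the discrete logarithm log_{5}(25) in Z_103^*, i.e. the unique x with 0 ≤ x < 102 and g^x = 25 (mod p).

2

Baby-step giant-step with m = ceil(sqrt(102)) = 11.
Baby table (5^j mod 103 for j=0..10):
  0:1  1:5  2:25  3:22  4:7  5:35  6:72  7:51
  8:49  9:39  10:92
Giant step factor: 5^(-11) ≡ 88 (mod 103).
Scan 25·88^i mod 103 for i = 0, 1, …:
  i=0: 25
Match at i=0, j=2: x = 0·11 + 2 = 2.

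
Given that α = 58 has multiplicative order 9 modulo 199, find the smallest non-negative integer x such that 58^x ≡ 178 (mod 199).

Successive powers of 58 modulo 199:
  58^0=1  58^1=58  58^2=180  58^3=92  58^4=162  58^5=43
  58^6=106  58^7=178
So 58^7 ≡ 178 (mod 199), giving x = 7.

7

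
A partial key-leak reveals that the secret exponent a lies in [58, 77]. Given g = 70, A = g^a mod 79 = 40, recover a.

76

Compute 70^58 mod 79 = 26, then multiply by 70 repeatedly:
  70^58=26  70^59=3  70^60=52  70^61=6  70^62=25
  70^63=12  70^64=50  70^65=24  70^66=21  70^67=48
  70^68=42  70^69=17  70^70=5  70^71=34  70^72=10
  70^73=68  70^74=20  70^75=57  70^76=40
Found 40 at exponent 76.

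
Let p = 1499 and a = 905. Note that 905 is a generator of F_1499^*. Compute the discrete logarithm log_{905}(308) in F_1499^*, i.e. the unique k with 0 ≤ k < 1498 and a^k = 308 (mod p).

1258

Baby-step giant-step with m = ceil(sqrt(1498)) = 39.
Baby table (905^j mod 1499 for j=0..38):
  0:1  1:905  2:571  3:1099  4:758  5:947  6:1106  7:1097
  8:447  9:1304  10:407  11:1080  12:52  13:591  14:1211  15:186
  16:442  17:1276  18:550  19:82  20:759  21:353  22:178  23:697
  24:1205  25:752  26:14  27:678  28:499  29:396  30:119  31:1266
  32:494  33:368  34:262  35:268  36:1201  37:130  38:728
Giant step factor: 905^(-39) ≡ 1372 (mod 1499).
Scan 308·1372^i mod 1499 for i = 0, 1, …:
  i=0: 308   i=1: 1357   i=2: 46   i=3: 154
  i=4: 1428   i=5: 23   i=6: 77   i=7: 714
  i=8: 761   i=9: 788     …   i=31: 764
  i=32: 407
Match at i=32, j=10: k = 32·39 + 10 = 1258.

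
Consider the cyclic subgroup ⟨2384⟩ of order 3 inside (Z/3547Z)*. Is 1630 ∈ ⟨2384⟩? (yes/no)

1630 ∈ ⟨2384⟩ iff 1630^3 ≡ 1 (mod 3547), since |⟨2384⟩| = 3.
1630^3 mod 3547 = 1880.
Since 1880 ≠ 1, 1630 does not lie in the subgroup.

no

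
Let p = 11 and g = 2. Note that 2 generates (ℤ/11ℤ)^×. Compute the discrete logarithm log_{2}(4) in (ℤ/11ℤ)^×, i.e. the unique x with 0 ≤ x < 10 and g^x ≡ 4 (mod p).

2

Successive powers of 2 modulo 11:
  2^0=1  2^1=2  2^2=4
So 2^2 ≡ 4 (mod 11), giving x = 2.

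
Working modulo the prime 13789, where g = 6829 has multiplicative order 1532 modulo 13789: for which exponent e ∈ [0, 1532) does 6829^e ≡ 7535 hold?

660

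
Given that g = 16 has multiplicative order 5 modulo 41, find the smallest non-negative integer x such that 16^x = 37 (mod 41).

3

Successive powers of 16 modulo 41:
  16^0=1  16^1=16  16^2=10  16^3=37
So 16^3 ≡ 37 (mod 41), giving x = 3.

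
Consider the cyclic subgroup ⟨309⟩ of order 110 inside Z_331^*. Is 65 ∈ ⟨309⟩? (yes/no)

yes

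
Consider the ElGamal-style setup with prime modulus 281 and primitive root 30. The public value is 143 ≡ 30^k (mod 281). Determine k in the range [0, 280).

Baby-step giant-step with m = ceil(sqrt(280)) = 17.
Baby table (30^j mod 281 for j=0..16):
  0:1  1:30  2:57  3:24  4:158  5:244  6:14  7:139
  8:236  9:55  10:245  11:44  12:196  13:260  14:213  15:208
  16:58
Giant step factor: 30^(-17) ≡ 255 (mod 281).
Scan 143·255^i mod 281 for i = 0, 1, …:
  i=0: 143   i=1: 216   i=2: 4   i=3: 177
  i=4: 175   i=5: 227   i=6: 280   i=7: 26
  i=8: 167   i=9: 154     …   i=13: 102
  i=14: 158
Match at i=14, j=4: k = 14·17 + 4 = 242.

242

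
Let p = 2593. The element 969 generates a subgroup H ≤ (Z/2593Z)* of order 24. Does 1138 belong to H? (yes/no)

yes

⟨969⟩ has order 24; its elements mod 2593 are {1, 143, 272, 295, 625, 697, 768, 918, 969, 1137, 1138, 1213, 1380, 1455, 1456, 1624, 1675, 1825, 1896, 1968, 2298, 2321, 2450, 2592}.
1138 is in this set.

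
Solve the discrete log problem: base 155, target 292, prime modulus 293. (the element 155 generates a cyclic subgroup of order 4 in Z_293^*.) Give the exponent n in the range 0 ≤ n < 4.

Successive powers of 155 modulo 293:
  155^0=1  155^1=155  155^2=292
So 155^2 ≡ 292 (mod 293), giving n = 2.

2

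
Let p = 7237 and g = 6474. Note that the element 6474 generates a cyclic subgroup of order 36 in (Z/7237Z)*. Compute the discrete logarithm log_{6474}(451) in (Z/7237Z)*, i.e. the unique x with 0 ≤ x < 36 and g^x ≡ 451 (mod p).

Successive powers of 6474 modulo 7237:
  6474^0=1  6474^1=6474  6474^2=3209  6474^3=4876  6474^4=6667  6474^5=690
  6474^6=1831  6474^7=6925  6474^8=6472  6474^9=4735  6474^10=5695  6474^11=4152
  6474^12=1830  6474^13=451
So 6474^13 ≡ 451 (mod 7237), giving x = 13.

13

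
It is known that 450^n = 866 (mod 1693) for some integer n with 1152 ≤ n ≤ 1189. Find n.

1159

Compute 450^1152 mod 1693 = 914, then multiply by 450 repeatedly:
  450^1152=914  450^1153=1594  450^1154=1161  450^1155=1006  450^1156=669
  450^1157=1389  450^1158=333  450^1159=866
Found 866 at exponent 1159.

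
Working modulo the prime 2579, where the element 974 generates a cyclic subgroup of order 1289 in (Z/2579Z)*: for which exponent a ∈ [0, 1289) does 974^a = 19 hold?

911

Baby-step giant-step with m = ceil(sqrt(1289)) = 36.
Baby table (974^j mod 2579 for j=0..35):
  0:1  1:974  2:2183  3:1146  4:2076  5:88  6:605  7:1258
  8:267  9:2158  10:7  11:1660  12:2386  13:285  14:1637  15:616
  16:1656  17:1069  18:1869  19:2211  20:49  21:1304  22:1228  23:1995
  24:1143  25:1733  26:1276  27:2325  28:188  29:3  30:343  31:1391
  32:859  33:1070  34:264  35:1815
Giant step factor: 974^(-36) ≡ 423 (mod 2579).
Scan 19·423^i mod 2579 for i = 0, 1, …:
  i=0: 19   i=1: 300   i=2: 529   i=3: 1973
  i=4: 1562   i=5: 502   i=6: 868   i=7: 946
  i=8: 413   i=9: 1906     …   i=24: 449
  i=25: 1660
Match at i=25, j=11: a = 25·36 + 11 = 911.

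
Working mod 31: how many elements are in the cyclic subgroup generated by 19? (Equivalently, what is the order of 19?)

The order of 19 must divide p − 1 = 30 = 2 · 3 · 5.
Divisors: 1, 2, 3, 5, 6, 10, 15, 30.
Check each in increasing order: 19^1 ≡ 19;  19^2 ≡ 20;  19^3 ≡ 8;  19^5 ≡ 5;  19^6 ≡ 2;  19^10 ≡ 25;  19^15 ≡ 1.
Smallest exponent giving 1 is 15.

15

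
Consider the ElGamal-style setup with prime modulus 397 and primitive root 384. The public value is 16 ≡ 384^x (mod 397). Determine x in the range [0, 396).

288

Baby-step giant-step with m = ceil(sqrt(396)) = 20.
Baby table (384^j mod 397 for j=0..19):
  0:1  1:384  2:169  3:185  4:374  5:299  6:83  7:112
  8:132  9:269  10:76  11:203  12:140  13:165  14:237  15:95
  16:353  17:175  18:107  19:197
Giant step factor: 384^(-20) ≡ 224 (mod 397).
Scan 16·224^i mod 397 for i = 0, 1, …:
  i=0: 16   i=1: 11   i=2: 82   i=3: 106
  i=4: 321   i=5: 47   i=6: 206   i=7: 92
  i=8: 361   i=9: 273     …   i=13: 192
  i=14: 132
Match at i=14, j=8: x = 14·20 + 8 = 288.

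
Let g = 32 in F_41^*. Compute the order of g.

4

The order of 32 must divide p − 1 = 40 = 2^3 · 5.
Divisors: 1, 2, 4, 5, 8, 10, 20, 40.
Check each in increasing order: 32^1 ≡ 32;  32^2 ≡ 40;  32^4 ≡ 1.
Smallest exponent giving 1 is 4.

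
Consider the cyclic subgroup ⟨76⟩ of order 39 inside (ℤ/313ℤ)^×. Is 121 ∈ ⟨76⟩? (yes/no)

121 ∈ ⟨76⟩ iff 121^39 ≡ 1 (mod 313), since |⟨76⟩| = 39.
121^39 mod 313 = 1.
Since 1 = 1, 121 lies in the subgroup.

yes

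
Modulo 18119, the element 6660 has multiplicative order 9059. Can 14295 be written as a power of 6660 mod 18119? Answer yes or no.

no

14295 ∈ ⟨6660⟩ iff 14295^9059 ≡ 1 (mod 18119), since |⟨6660⟩| = 9059.
14295^9059 mod 18119 = 18118.
Since 18118 ≠ 1, 14295 does not lie in the subgroup.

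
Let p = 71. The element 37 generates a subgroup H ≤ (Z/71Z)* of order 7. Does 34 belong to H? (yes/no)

no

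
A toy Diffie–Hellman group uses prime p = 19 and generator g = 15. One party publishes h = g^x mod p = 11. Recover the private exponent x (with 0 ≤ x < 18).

6

Successive powers of 15 modulo 19:
  15^0=1  15^1=15  15^2=16  15^3=12  15^4=9  15^5=2
  15^6=11
So 15^6 ≡ 11 (mod 19), giving x = 6.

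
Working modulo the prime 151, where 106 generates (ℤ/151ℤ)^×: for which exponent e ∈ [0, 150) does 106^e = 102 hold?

41

Baby-step giant-step with m = ceil(sqrt(150)) = 13.
Baby table (106^j mod 151 for j=0..12):
  0:1  1:106  2:62  3:79  4:69  5:66  6:50  7:15
  8:80  9:24  10:128  11:129  12:84
Giant step factor: 106^(-13) ≡ 30 (mod 151).
Scan 102·30^i mod 151 for i = 0, 1, …:
  i=0: 102   i=1: 40   i=2: 143   i=3: 62
Match at i=3, j=2: e = 3·13 + 2 = 41.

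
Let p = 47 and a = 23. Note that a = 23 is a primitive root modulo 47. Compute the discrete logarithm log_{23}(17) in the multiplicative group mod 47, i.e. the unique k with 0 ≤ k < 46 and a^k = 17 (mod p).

40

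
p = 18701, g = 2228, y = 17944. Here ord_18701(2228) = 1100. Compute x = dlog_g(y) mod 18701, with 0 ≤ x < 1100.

Baby-step giant-step with m = ceil(sqrt(1100)) = 34.
Baby table (2228^j mod 18701 for j=0..33):
  0:1  1:2228  2:8219  3:3653  4:3949  5:8902  6:10596  7:7226
  8:16668  9:14819  10:9467  11:16449  12:13113  13:4802  14:1884  15:8528
  16:168  17:284  18:15619  19:15272  20:8897  21:18157  22:3533  23:17104
  24:13775  25:2359  26:871  27:14385  28:14967  29:2593  30:17296  31:11428
  32:9523  33:10310
Giant step factor: 2228^(-34) ≡ 9277 (mod 18701).
Scan 17944·9277^i mod 18701 for i = 0, 1, …:
  i=0: 17944   i=1: 8887   i=2: 10691   i=3: 9004
  i=4: 11442   i=5: 558   i=6: 15090   i=7: 12945
  i=8: 11644   i=9: 4412     …   i=13: 4856
  i=14: 17104
Match at i=14, j=23: x = 14·34 + 23 = 499.

499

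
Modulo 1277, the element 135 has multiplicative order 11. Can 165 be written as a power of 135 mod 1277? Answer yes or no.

no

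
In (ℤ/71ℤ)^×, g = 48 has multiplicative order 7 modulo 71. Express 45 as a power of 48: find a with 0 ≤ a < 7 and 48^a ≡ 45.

Successive powers of 48 modulo 71:
  48^0=1  48^1=48  48^2=32  48^3=45
So 48^3 ≡ 45 (mod 71), giving a = 3.

3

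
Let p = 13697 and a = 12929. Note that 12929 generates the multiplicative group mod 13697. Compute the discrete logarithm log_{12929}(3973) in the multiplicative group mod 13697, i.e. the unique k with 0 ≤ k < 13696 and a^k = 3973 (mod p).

1451

Baby-step giant-step with m = ceil(sqrt(13696)) = 118.
Baby table (12929^j mod 13697 for j=0..117):
  0:1  1:12929  2:853  3:2352  4:1668  5:6494  6:12013  7:5794
  8:1733  9:11362  10:12670  11:8007  12:577  13:8865  14:12786  15:1101
  16:3646  17:7757  18:819  19:1070  20:60  21:8708  22:10089  23:4150
  24:4201  25:6124  26:8536  27:5215  28:8101  29:10567  30:6865  31:1025
  32:7226  33:11414  34:128  35:11272  36:13305  37:13419  38:8049  39:9412
  40:3600  41:1994  42:2672  43:2454  44:5514  45:11318  46:5371  47:11566
  48:6665  49:3958  50:990  51:6712  52:8953  53:13687  54:7680  55:5167
  56:3874  57:10714  58:3545  59:3143  60:10545  61:10064  62:9653  63:10270
  64:2112  65:7927  66:7229  67:9110  68:2687  69:4631  70:4612  71:5507
  72:2997  73:13097  74:8799  75:8686  76:13288  77:12778  78:7245  79:10519
  80:2638  81:1172  82:3906  83:13532  84:3447  85:9922  86:9133  87:12417
  88:10553  89:3920  90:2780  91:1692  92:1759  93:5091  94:7454  95:674
  96:2854  97:13345  98:10093  99:1078  100:7613  101:1835  102:1511  103:3797
  104:1365  105:6349  106:100  107:5382  108:3118  109:2351  110:2436  111:5641
  112:9661  113:4126  114:8936  115:13046  116:6876  117:6274
Giant step factor: 12929^(-118) ≡ 10983 (mod 13697).
Scan 3973·10983^i mod 13697 for i = 0, 1, …:
  i=0: 3973   i=1: 10514   i=2: 9552   i=3: 4293
  i=4: 4945   i=5: 2330   i=6: 4394   i=7: 4771
  i=8: 8868   i=9: 11574   i=10: 9082   i=11: 6052
  i=12: 11272
Match at i=12, j=35: k = 12·118 + 35 = 1451.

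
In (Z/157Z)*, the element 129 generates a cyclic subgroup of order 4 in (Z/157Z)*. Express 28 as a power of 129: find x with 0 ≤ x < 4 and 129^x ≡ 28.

3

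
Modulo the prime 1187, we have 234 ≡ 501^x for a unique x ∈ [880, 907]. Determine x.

Compute 501^880 mod 1187 = 701, then multiply by 501 repeatedly:
  501^880=701  501^881=1036  501^882=317  501^883=946  501^884=333
  501^885=653  501^886=728  501^887=319  501^888=761  501^889=234
Found 234 at exponent 889.

889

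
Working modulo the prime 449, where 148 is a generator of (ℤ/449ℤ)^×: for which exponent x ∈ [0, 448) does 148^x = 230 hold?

118

Baby-step giant-step with m = ceil(sqrt(448)) = 22.
Baby table (148^j mod 449 for j=0..21):
  0:1  1:148  2:352  3:12  4:429  5:183  6:144  7:209
  8:400  9:381  10:263  11:310  12:82  13:13  14:128  15:86
  16:156  17:189  18:134  19:76  20:23  21:261
Giant step factor: 148^(-22) ≡ 417 (mod 449).
Scan 230·417^i mod 449 for i = 0, 1, …:
  i=0: 230   i=1: 273   i=2: 244   i=3: 274
  i=4: 212   i=5: 400
Match at i=5, j=8: x = 5·22 + 8 = 118.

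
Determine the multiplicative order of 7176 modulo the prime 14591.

7295

The order of 7176 must divide p − 1 = 14590 = 2 · 5 · 1459.
Divisors: 1, 2, 5, 10, 1459, 2918, 7295, 14590.
Check each in increasing order: 7176^1 ≡ 7176;  7176^2 ≡ 3337;  7176^5 ≡ 6000;  7176^10 ≡ 4003;  7176^1459 ≡ 12624;  7176^2918 ≡ 2474;  7176^7295 ≡ 1.
Smallest exponent giving 1 is 7295.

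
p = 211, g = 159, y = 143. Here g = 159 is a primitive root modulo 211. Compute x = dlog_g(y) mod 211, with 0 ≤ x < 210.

156

Baby-step giant-step with m = ceil(sqrt(210)) = 15.
Baby table (159^j mod 211 for j=0..14):
  0:1  1:159  2:172  3:129  4:44  5:33  6:183  7:190
  8:37  9:186  10:34  11:131  12:151  13:166  14:19
Giant step factor: 159^(-15) ≡ 63 (mod 211).
Scan 143·63^i mod 211 for i = 0, 1, …:
  i=0: 143   i=1: 147   i=2: 188   i=3: 28
  i=4: 76   i=5: 146   i=6: 125   i=7: 68
  i=8: 64   i=9: 23   i=10: 183
Match at i=10, j=6: x = 10·15 + 6 = 156.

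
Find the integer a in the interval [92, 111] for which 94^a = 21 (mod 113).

Compute 94^92 mod 113 = 8, then multiply by 94 repeatedly:
  94^92=8  94^93=74  94^94=63  94^95=46  94^96=30
  94^97=108  94^98=95  94^99=3  94^100=56  94^101=66
  94^102=102  94^103=96  94^104=97  94^105=78  94^106=100
  94^107=21
Found 21 at exponent 107.

107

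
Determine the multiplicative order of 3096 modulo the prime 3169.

3168

The order of 3096 must divide p − 1 = 3168 = 2^5 · 3^2 · 11.
Divisors: 1, 2, 3, 4, 6, 8, 9, 11, 12, 16, 18, 22, 24, 32, 33, 36, 44, 48, 66, 72, 88, 96, 99, 132, 144, 176, 198, 264, 288, 352, 396, 528, 792, 1056, 1584, 3168.
Check each in increasing order: 3096^1 ≡ 3096;  3096^2 ≡ 2160;  3096^3 ≡ 770;  3096^4 ≡ 832;  3096^6 ≡ 297;  3096^8 ≡ 1382;  3096^9 ≡ 522;  3096^11 ≡ 2525;  3096^12 ≡ 2646;  3096^16 ≡ 2186;  3096^18 ≡ 3119;  3096^22 ≡ 2766;  3096^24 ≡ 995;  3096^32 ≡ 2913;  3096^33 ≡ 2843;  3096^36 ≡ 2500;  3096^44 ≡ 790;  3096^48 ≡ 1297;  3096^66 ≡ 1699;  3096^72 ≡ 732;  3096^88 ≡ 2976;  3096^96 ≡ 2639;  3096^99 ≡ 701;  3096^132 ≡ 2811;  3096^144 ≡ 263;  3096^176 ≡ 2390;  3096^198 ≡ 206;  3096^264 ≡ 1404;  3096^288 ≡ 2620;  3096^352 ≡ 1562;  3096^396 ≡ 1239;  3096^528 ≡ 98;  3096^792 ≡ 1325;  3096^1056 ≡ 97;  3096^1584 ≡ 3168;  3096^3168 ≡ 1.
Smallest exponent giving 1 is 3168.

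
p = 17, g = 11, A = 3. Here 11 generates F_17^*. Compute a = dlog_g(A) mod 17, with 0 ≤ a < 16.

7

Successive powers of 11 modulo 17:
  11^0=1  11^1=11  11^2=2  11^3=5  11^4=4  11^5=10
  11^6=8  11^7=3
So 11^7 ≡ 3 (mod 17), giving a = 7.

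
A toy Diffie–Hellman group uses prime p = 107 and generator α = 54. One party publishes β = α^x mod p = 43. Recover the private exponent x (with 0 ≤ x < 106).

47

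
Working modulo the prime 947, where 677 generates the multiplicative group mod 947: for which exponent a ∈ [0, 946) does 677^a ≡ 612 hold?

203

Baby-step giant-step with m = ceil(sqrt(946)) = 31.
Baby table (677^j mod 947 for j=0..30):
  0:1  1:677  2:928  3:395  4:361  5:71  6:717  7:545
  8:582  9:62  10:306  11:716  12:815  13:601  14:614  15:892
  16:645  17:98  18:56  19:32  20:830  21:339  22:329  23:188
  24:378  25:216  26:394  27:631  28:90  29:322  30:184
Giant step factor: 677^(-31) ≡ 745 (mod 947).
Scan 612·745^i mod 947 for i = 0, 1, …:
  i=0: 612   i=1: 433   i=2: 605   i=3: 900
  i=4: 24   i=5: 834   i=6: 98
Match at i=6, j=17: a = 6·31 + 17 = 203.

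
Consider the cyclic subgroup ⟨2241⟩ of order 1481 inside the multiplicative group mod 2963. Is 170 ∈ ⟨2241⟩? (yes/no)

no

170 ∈ ⟨2241⟩ iff 170^1481 ≡ 1 (mod 2963), since |⟨2241⟩| = 1481.
170^1481 mod 2963 = 2962.
Since 2962 ≠ 1, 170 does not lie in the subgroup.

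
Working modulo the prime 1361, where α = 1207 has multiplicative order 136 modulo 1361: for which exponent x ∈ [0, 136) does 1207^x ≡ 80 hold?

Baby-step giant-step with m = ceil(sqrt(136)) = 12.
Baby table (1207^j mod 1361 for j=0..11):
  0:1  1:1207  2:579  3:660  4:435  5:1060  6:80  7:1290
  8:46  9:1082  10:775  11:418
Giant step factor: 1207^(-12) ≡ 289 (mod 1361).
Scan 80·289^i mod 1361 for i = 0, 1, …:
  i=0: 80
Match at i=0, j=6: x = 0·12 + 6 = 6.

6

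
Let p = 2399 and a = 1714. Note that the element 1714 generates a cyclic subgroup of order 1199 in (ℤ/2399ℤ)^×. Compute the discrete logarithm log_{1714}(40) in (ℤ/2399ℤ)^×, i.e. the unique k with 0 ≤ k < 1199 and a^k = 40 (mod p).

Baby-step giant-step with m = ceil(sqrt(1199)) = 35.
Baby table (1714^j mod 2399 for j=0..34):
  0:1  1:1714  2:1420  3:1294  4:1240  5:2245  6:2333  7:2028
  8:2240  9:960  10:2125  11:568  12:1957  13:496  14:898  15:1413
  16:1291  17:896  18:384  19:850  20:707  21:303  22:1158  23:839
  24:1045  25:1476  26:1318  27:1593  28:340  29:2202  30:601  31:943
  32:1775  33:418  34:1550
Giant step factor: 1714^(-35) ≡ 81 (mod 2399).
Scan 40·81^i mod 2399 for i = 0, 1, …:
  i=0: 40   i=1: 841   i=2: 949   i=3: 101
  i=4: 984   i=5: 537   i=6: 315   i=7: 1525
  i=8: 1176   i=9: 1695     …   i=28: 1906
  i=29: 850
Match at i=29, j=19: k = 29·35 + 19 = 1034.

1034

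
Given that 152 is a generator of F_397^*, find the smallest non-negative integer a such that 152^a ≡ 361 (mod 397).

272

Baby-step giant-step with m = ceil(sqrt(396)) = 20.
Baby table (152^j mod 397 for j=0..19):
  0:1  1:152  2:78  3:343  4:129  5:155  6:137  7:180
  8:364  9:145  10:205  11:194  12:110  13:46  14:243  15:15
  16:295  17:376  18:381  19:347
Giant step factor: 152^(-20) ≡ 195 (mod 397).
Scan 361·195^i mod 397 for i = 0, 1, …:
  i=0: 361   i=1: 126   i=2: 353   i=3: 154
  i=4: 255   i=5: 100   i=6: 47   i=7: 34
  i=8: 278   i=9: 218   i=10: 31   i=11: 90
  i=12: 82   i=13: 110
Match at i=13, j=12: a = 13·20 + 12 = 272.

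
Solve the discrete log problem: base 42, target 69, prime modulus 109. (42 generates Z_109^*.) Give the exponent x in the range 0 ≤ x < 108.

89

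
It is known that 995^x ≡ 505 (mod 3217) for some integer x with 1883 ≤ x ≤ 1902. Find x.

1888

Compute 995^1883 mod 3217 = 2192, then multiply by 995 repeatedly:
  995^1883=2192  995^1884=3131  995^1885=1289  995^1886=2189  995^1887=146
  995^1888=505
Found 505 at exponent 1888.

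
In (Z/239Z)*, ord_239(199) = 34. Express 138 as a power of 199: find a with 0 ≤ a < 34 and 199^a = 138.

Successive powers of 199 modulo 239:
  199^0=1  199^1=199  199^2=166  199^3=52  199^4=71  199^5=28
  199^6=75  199^7=107  199^8=22  199^9=76  199^10=67  199^11=188
  199^12=128  199^13=138
So 199^13 ≡ 138 (mod 239), giving a = 13.

13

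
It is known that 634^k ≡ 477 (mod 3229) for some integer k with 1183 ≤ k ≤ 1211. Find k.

Compute 634^1183 mod 3229 = 2375, then multiply by 634 repeatedly:
  634^1183=2375  634^1184=1036  634^1185=1337  634^1186=1660  634^1187=3015
  634^1188=3171  634^1189=1976  634^1190=3161  634^1191=2094  634^1192=477
Found 477 at exponent 1192.

1192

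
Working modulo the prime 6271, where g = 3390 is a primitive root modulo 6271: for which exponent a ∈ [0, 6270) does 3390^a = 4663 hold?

2173

Baby-step giant-step with m = ceil(sqrt(6270)) = 80.
Baby table (3390^j mod 6271 for j=0..79):
  0:1  1:3390  2:3628  3:1489  4:5826  5:2761  6:3458  7:2121
  8:3624  9:471  10:3856  11:3076  12:5238  13:3619  14:2334  15:4529
  16:1902  17:1192  18:2356  19:3857  20:195  21:2595  22:5108  23:1889
  24:1019  25:5360  26:3313  27:5980  28:4328  29:4051  30:5671  31:4075
  32:5508  33:3353  34:3618  35:5215  36:901  37:413  38:1637  39:5866
  40:399  41:4345  42:5242  43:4637  44:4304  45:4214  46:122  47:5965
  48:3646  49:6070  50:2149  51:4479  52:1719  53:1651  54:3158  55:1023
  56:107  57:5283  58:5665  59:2548  60:2553  61:690  62:17  63:1191
  64:5237  65:229  66:4977  67:3040  68:2347  69:4702  70:5169  71:1736
  72:2842  73:2124  74:1252  75:5084  76:2052  77:1741  78:979  79:1451
Giant step factor: 3390^(-80) ≡ 6134 (mod 6271).
Scan 4663·6134^i mod 6271 for i = 0, 1, …:
  i=0: 4663   i=1: 811   i=2: 1771   i=3: 1942
  i=4: 3599   i=5: 2346   i=6: 4690   i=7: 3383
  i=8: 583   i=9: 1652     …   i=26: 294
  i=27: 3619
Match at i=27, j=13: a = 27·80 + 13 = 2173.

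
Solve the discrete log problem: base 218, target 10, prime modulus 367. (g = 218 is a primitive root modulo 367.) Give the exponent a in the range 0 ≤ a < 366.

109

Baby-step giant-step with m = ceil(sqrt(366)) = 20.
Baby table (218^j mod 367 for j=0..19):
  0:1  1:218  2:181  3:189  4:98  5:78  6:122  7:172
  8:62  9:304  10:212  11:341  12:204  13:65  14:224  15:21
  16:174  17:131  18:299  19:223
Giant step factor: 218^(-20) ≡ 231 (mod 367).
Scan 10·231^i mod 367 for i = 0, 1, …:
  i=0: 10   i=1: 108   i=2: 359   i=3: 354
  i=4: 300   i=5: 304
Match at i=5, j=9: a = 5·20 + 9 = 109.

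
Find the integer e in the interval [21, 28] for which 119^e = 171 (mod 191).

27

Compute 119^21 mod 191 = 189, then multiply by 119 repeatedly:
  119^21=189  119^22=144  119^23=137  119^24=68  119^25=70
  119^26=117  119^27=171
Found 171 at exponent 27.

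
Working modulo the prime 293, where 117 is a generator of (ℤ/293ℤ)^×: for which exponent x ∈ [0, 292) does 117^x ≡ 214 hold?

279

Baby-step giant-step with m = ceil(sqrt(292)) = 18.
Baby table (117^j mod 293 for j=0..17):
  0:1  1:117  2:211  3:75  4:278  5:3  6:58  7:47
  8:225  9:248  10:9  11:174  12:141  13:89  14:158  15:27
  16:229  17:130
Giant step factor: 117^(-18) ≡ 169 (mod 293).
Scan 214·169^i mod 293 for i = 0, 1, …:
  i=0: 214   i=1: 127   i=2: 74   i=3: 200
  i=4: 105   i=5: 165   i=6: 50   i=7: 246
  i=8: 261   i=9: 159     …   i=14: 291
  i=15: 248
Match at i=15, j=9: x = 15·18 + 9 = 279.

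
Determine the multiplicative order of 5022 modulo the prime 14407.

2401

The order of 5022 must divide p − 1 = 14406 = 2 · 3 · 7^4.
Divisors: 1, 2, 3, 6, 7, 14, 21, 42, 49, 98, 147, 294, 343, 686, 1029, 2058, 2401, 4802, 7203, 14406.
Check each in increasing order: 5022^1 ≡ 5022;  5022^2 ≡ 8234;  5022^3 ≡ 3058;  5022^6 ≡ 1221;  5022^7 ≡ 8887;  5022^14 ≡ 14002;  5022^21 ≡ 2515;  5022^42 ≡ 552;  5022^49 ≡ 7244;  5022^98 ≡ 5242;  5022^147 ≡ 10603;  5022^294 ≡ 5788;  5022^343 ≡ 3902;  5022^686 ≡ 11812;  5022^1029 ≡ 2431;  5022^2058 ≡ 2891;  5022^2401 ≡ 1.
Smallest exponent giving 1 is 2401.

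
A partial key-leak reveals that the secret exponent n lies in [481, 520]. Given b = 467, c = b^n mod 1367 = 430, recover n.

Compute 467^481 mod 1367 = 834, then multiply by 467 repeatedly:
  467^481=834  467^482=1250  467^483=41  467^484=9  467^485=102
  467^486=1156  467^487=1254  467^488=542  467^489=219  467^490=1115
  467^491=1245  467^492=440  467^493=430
Found 430 at exponent 493.

493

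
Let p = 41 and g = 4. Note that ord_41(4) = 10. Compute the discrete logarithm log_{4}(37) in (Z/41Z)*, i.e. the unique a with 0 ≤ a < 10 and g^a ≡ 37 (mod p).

6

Successive powers of 4 modulo 41:
  4^0=1  4^1=4  4^2=16  4^3=23  4^4=10  4^5=40
  4^6=37
So 4^6 ≡ 37 (mod 41), giving a = 6.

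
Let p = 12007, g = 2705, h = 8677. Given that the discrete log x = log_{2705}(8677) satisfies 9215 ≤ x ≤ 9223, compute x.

9221

Compute 2705^9215 mod 12007 = 5788, then multiply by 2705 repeatedly:
  2705^9215=5788  2705^9216=11419  2705^9217=6391  2705^9218=9582  2705^9219=8204
  2705^9220=2884  2705^9221=8677
Found 8677 at exponent 9221.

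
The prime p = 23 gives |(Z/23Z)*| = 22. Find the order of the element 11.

22

The order of 11 must divide p − 1 = 22 = 2 · 11.
Divisors: 1, 2, 11, 22.
Check each in increasing order: 11^1 ≡ 11;  11^2 ≡ 6;  11^11 ≡ 22;  11^22 ≡ 1.
Smallest exponent giving 1 is 22.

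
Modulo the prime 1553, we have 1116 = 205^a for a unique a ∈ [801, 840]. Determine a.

837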